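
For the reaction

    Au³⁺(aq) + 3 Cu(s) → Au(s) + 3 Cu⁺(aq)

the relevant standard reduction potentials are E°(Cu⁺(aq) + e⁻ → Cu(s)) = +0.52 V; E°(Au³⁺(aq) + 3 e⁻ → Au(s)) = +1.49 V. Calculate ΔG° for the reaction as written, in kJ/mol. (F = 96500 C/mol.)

−281 kJ/mol

In the reaction as written Au³⁺(aq) is reduced, so the Au³⁺/Au couple is the cathode and Cu⁺/Cu is the anode.
E°cell = +1.49 − (+0.52) = +0.97 V; balancing electrons gives n = 3.
ΔG° = −nFE°cell = −(3)(96500)(+0.97) J/mol = −281 kJ/mol.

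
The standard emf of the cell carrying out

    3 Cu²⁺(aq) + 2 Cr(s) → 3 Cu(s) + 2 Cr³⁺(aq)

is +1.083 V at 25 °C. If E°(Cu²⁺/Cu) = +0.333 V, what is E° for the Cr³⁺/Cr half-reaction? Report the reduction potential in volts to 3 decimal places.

In the reaction as written the Cu²⁺/Cu couple is reduced (cathode) and Cr³⁺/Cr is oxidized (anode), so E°cell = E°(Cu²⁺/Cu) − E°(Cr³⁺/Cr).
E°(Cr³⁺/Cr) = E°(cathode) − E°cell = +0.333 − (+1.083) = −0.750 V.

−0.750 V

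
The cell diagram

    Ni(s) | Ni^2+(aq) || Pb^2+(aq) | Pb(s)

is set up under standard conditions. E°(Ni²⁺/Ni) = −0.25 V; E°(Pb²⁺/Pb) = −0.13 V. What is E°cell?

+0.12 V

By convention the left-hand electrode in cell notation is the anode (oxidation) and the right-hand electrode is the cathode (reduction).
E°cell = E°(right) − E°(left) = −0.13 − (−0.25) = +0.12 V.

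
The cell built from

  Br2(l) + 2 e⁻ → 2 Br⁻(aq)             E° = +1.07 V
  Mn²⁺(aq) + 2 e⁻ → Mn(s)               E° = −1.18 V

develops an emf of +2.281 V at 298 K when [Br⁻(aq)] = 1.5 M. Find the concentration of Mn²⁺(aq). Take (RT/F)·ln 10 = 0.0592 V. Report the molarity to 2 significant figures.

0.040 M

With Br₂/Br⁻ at the cathode and Mn²⁺/Mn at the anode, E°cell = +1.07 − (−1.18) = +2.25 V (n = 2).
Since E = E° − (0.0592/n)·log Q, log Q = n(E° − E)/0.0592 = −1.047.
Balancing electrons gives Br2(l) + Mn(s) → 2 Br⁻(aq) + Mn²⁺(aq); thus Q = [Br⁻(aq)]^2·[Mn²⁺(aq)].
Isolating [Mn²⁺(aq)] in Q = 10^{−1.047} yields log [Mn²⁺(aq)] = −1.399, i.e. 0.040 M.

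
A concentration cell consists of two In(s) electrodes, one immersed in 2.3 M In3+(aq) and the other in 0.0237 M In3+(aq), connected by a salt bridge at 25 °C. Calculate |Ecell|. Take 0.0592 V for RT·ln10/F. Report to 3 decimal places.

0.039 V

For a concentration cell E°cell = 0, since both electrodes use the same couple.
The compartment with the higher In3+(aq) concentration (2.3 M) acts as the cathode; ions are reduced there and produced at the dilute (0.0237 M) anode.
With n = 3, Ecell = −(0.0592/3)·log([dilute]/[conc]) = −(0.0592/3)·log(0.0237/2.3) = +0.039 V.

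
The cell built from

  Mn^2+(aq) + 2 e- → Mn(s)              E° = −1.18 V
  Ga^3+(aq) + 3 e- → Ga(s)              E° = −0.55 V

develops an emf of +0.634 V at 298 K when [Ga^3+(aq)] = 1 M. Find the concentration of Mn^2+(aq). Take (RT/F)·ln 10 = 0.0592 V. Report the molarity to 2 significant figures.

0.73 M

With Ga³⁺/Ga at the cathode and Mn²⁺/Mn at the anode, E°cell = −0.55 − (−1.18) = +0.63 V (n = 6).
Rearranging E = E° − (0.0592/n)·log Q gives log Q = 6(+0.63 − (+0.634))/0.0592 = −0.405.
For 2 Ga^3+(aq) + 3 Mn(s) → 2 Ga(s) + 3 Mn^2+(aq), the reaction quotient is Q = [Mn^2+(aq)]^3 / [Ga^3+(aq)]^2.
Substituting the known concentrations and solving, log [Mn^2+(aq)] = −0.135 and [Mn^2+(aq)] = 0.73 M.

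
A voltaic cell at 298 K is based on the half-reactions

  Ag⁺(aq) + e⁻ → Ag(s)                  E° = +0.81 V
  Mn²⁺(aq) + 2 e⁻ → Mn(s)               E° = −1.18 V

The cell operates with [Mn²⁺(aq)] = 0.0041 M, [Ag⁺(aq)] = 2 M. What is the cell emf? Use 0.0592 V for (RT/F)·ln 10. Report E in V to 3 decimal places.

The Ag⁺/Ag couple has the more positive E°, so it is the cathode; Mn²⁺/Mn is the anode.
E°cell = +0.81 − (−1.18) = +1.99 V, with n = 2 electrons transferred.
Balancing gives 2 Ag⁺(aq) + Mn(s) → 2 Ag(s) + Mn²⁺(aq); hence Q = [Mn²⁺(aq)] / [Ag⁺(aq)]^2 = 0.00103 (log Q = −2.989).
Applying E = E° − (RT ln10/nF)·log Q gives +1.99 − (0.0592/2)(−2.989) = +2.078 V.

+2.078 V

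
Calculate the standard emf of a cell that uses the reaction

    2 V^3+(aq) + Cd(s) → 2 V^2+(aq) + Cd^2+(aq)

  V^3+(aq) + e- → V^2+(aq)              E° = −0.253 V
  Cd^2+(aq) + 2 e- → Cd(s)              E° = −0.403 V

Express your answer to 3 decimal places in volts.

+0.150 V

V^3+(aq) gains electrons, so the V³⁺/V²⁺ couple is the cathode; the Cd²⁺/Cd couple is the anode.
E°cell = E°(cathode) − E°(anode) = −0.253 − (−0.403) = +0.150 V.
The positive value indicates the reaction is spontaneous as written.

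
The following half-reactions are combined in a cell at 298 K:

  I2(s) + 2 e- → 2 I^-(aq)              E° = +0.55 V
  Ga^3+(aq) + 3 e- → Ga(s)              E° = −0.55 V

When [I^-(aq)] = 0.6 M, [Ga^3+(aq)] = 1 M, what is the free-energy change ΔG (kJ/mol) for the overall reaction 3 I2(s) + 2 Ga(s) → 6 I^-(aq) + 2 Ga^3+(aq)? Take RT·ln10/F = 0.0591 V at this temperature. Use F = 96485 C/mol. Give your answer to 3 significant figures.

−644 kJ/mol

With I₂/I⁻ reduced at the cathode, E°cell = +0.55 − (−0.55) = +1.10 V and n = 6.
The reaction quotient is [I^-(aq)]^6·[Ga^3+(aq)]^2 = 0.0467; by Nernst, E = +1.10 − (0.0591/6)(−1.331) = +1.1131 V.
ΔG = −nFE = −(6)(96485)(+1.1131) J/mol = −644 kJ/mol.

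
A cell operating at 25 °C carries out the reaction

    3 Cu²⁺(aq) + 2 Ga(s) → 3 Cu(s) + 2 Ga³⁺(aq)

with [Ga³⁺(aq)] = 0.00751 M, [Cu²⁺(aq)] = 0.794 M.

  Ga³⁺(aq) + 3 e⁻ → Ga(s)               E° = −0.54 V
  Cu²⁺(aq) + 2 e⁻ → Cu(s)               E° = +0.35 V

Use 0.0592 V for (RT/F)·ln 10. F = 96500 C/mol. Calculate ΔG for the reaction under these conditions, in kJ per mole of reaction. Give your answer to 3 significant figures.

−538 kJ/mol

E°cell = +0.35 − (−0.54) = +0.89 V; the balanced reaction transfers n = 6 electrons.
Here Q = [Ga³⁺(aq)]^2 / [Cu²⁺(aq)]^3 = 0.000113 (log Q = −3.948), giving E = +0.89 − (0.0592/6)·(−3.948) = +0.9290 V.
Then ΔG = −nFE = −6 × 96500 × +0.9290 J/mol = −538 kJ/mol.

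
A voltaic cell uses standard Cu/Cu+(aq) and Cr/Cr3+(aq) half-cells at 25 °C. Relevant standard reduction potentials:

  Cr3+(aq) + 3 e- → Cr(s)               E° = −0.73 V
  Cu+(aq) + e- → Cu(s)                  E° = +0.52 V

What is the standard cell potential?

+1.25 V

Of the two couples in this cell, the one with the more positive reduction potential is reduced at the cathode: here that is Cu⁺/Cu (+0.52 V); Cr³⁺/Cr (−0.73 V) is the anode.
E°cell = E°(cathode) − E°(anode) = +0.52 − (−0.73) = +1.25 V.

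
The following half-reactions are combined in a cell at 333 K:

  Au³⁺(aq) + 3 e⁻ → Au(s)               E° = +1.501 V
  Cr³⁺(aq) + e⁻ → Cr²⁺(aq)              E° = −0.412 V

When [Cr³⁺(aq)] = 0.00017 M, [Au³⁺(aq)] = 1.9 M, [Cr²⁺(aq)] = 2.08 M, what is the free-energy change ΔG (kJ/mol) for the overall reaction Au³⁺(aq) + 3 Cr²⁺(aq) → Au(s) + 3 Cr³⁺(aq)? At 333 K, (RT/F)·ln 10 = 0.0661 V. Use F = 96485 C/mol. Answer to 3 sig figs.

E°cell = +1.501 − (−0.412) = +1.913 V; the balanced reaction transfers n = 3 electrons.
The reaction quotient is [Cr³⁺(aq)]^3 / ([Au³⁺(aq)]·[Cr²⁺(aq)]^3) = 2.87×10^−13; by Nernst, E = +1.913 − (0.0661/3)(−12.542) = +2.1893 V.
ΔG = −nFE = −(3)(96485)(+2.1893) J/mol = −634 kJ/mol.

−634 kJ/mol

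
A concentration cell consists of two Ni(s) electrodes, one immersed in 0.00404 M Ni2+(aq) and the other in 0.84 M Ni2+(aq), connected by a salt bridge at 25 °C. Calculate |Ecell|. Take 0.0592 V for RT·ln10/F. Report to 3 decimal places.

0.069 V

For a concentration cell E°cell = 0, since both electrodes use the same couple.
The compartment with the higher Ni2+(aq) concentration (0.84 M) acts as the cathode; ions are reduced there and produced at the dilute (0.00404 M) anode.
With n = 2, Ecell = −(0.0592/2)·log([dilute]/[conc]) = −(0.0592/2)·log(0.00404/0.84) = +0.069 V.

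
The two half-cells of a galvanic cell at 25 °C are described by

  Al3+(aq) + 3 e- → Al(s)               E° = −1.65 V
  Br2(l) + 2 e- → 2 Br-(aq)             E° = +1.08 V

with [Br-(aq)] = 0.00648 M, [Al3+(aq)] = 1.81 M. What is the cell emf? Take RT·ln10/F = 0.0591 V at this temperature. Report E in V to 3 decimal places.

+2.854 V

The Br₂/Br⁻ couple has the more positive E°, so it is the cathode; Al³⁺/Al is the anode.
The standard potential is +1.08 − (−1.65) = +2.73 V and the balanced reaction transfers n = 6 electrons.
The balanced reaction is 3 Br2(l) + 2 Al(s) → 6 Br-(aq) + 2 Al3+(aq), so Q = [Br-(aq)]^6·[Al3+(aq)]^2 = 2.43×10^−13 and log Q = −12.615.
By the Nernst equation, E = +2.73 − (0.0591/6)·(−12.615) = +2.854 V.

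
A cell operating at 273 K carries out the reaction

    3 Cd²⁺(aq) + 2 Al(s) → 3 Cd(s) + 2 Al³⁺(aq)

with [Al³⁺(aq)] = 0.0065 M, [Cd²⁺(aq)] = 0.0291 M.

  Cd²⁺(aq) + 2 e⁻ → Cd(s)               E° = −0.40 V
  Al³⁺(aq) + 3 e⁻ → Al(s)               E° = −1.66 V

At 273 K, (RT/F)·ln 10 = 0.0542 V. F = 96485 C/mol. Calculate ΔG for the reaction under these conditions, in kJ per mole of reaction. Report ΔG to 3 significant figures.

−728 kJ/mol

The standard cell potential is −0.40 − (−1.66) = +1.26 V, with n = 6 electrons in the balanced equation.
Here Q = [Al³⁺(aq)]^2 / [Cd²⁺(aq)]^3 = 1.71 (log Q = 0.234), giving E = +1.26 − (0.0542/6)·(0.234) = +1.2579 V.
Then ΔG = −nFE = −6 × 96485 × +1.2579 J/mol = −728 kJ/mol.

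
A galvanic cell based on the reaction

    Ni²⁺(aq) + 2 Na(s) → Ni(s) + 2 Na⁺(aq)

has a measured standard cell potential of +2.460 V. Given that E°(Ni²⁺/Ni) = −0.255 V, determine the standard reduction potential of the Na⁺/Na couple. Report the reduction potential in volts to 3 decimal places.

In the reaction as written the Ni²⁺/Ni couple is reduced (cathode) and Na⁺/Na is oxidized (anode), so E°cell = E°(Ni²⁺/Ni) − E°(Na⁺/Na).
E°(Na⁺/Na) = E°(cathode) − E°cell = −0.255 − (+2.460) = −2.715 V.

−2.715 V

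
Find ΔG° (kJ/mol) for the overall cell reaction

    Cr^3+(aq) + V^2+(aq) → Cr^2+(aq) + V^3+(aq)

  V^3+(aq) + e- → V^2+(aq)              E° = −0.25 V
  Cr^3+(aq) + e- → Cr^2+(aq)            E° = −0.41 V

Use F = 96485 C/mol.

In the reaction as written Cr^3+(aq) is reduced, so the Cr³⁺/Cr²⁺ couple is the cathode and V³⁺/V²⁺ is the anode.
E°cell = −0.41 − (−0.25) = −0.16 V; balancing electrons gives n = 1.
ΔG° = −nFE°cell = −(1)(96485)(−0.16) J/mol = +15.4 kJ/mol.

+15.4 kJ/mol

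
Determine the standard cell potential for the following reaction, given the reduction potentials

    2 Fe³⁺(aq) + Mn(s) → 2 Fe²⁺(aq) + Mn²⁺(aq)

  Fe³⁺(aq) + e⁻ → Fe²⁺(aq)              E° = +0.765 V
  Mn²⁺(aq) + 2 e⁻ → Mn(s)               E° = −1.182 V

In the reaction as written, Fe³⁺(aq) is reduced (cathode) and Mn²⁺(aq) is produced by oxidation at the anode.
E°cell = E°(cathode) − E°(anode) = +0.765 − (−1.182) = +1.947 V.

+1.947 V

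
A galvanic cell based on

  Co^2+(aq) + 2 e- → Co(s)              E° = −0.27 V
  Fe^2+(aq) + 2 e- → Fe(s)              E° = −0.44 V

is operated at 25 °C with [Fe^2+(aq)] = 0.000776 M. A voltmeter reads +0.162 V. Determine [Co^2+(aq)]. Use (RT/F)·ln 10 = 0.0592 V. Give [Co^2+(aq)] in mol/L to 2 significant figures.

0.00042 M

The Co²⁺/Co couple has the larger reduction potential, so it is the cathode: E°cell = −0.27 − (−0.44) = +0.17 V and n = 2.
Since E = E° − (0.0592/n)·log Q, log Q = n(E° − E)/0.0592 = 0.270.
Balancing electrons gives Co^2+(aq) + Fe(s) → Co(s) + Fe^2+(aq); thus Q = [Fe^2+(aq)] / [Co^2+(aq)].
Isolating [Co^2+(aq)] in Q = 10^{0.270} yields log [Co^2+(aq)] = −3.380, i.e. 0.00042 M.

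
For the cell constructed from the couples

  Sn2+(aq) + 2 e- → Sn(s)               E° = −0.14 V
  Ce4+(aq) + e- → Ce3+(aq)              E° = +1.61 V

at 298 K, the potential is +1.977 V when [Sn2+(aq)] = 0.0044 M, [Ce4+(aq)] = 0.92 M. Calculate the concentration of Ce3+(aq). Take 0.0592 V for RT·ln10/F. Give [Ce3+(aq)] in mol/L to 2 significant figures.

With Ce⁴⁺/Ce³⁺ at the cathode and Sn²⁺/Sn at the anode, E°cell = +1.61 − (−0.14) = +1.75 V (n = 2).
From the Nernst equation, log Q = n(E° − E)/0.0592 = 2·(+1.75 − (+1.977))/0.0592 = −7.669.
The balanced reaction is 2 Ce4+(aq) + Sn(s) → 2 Ce3+(aq) + Sn2+(aq), so Q = ([Ce3+(aq)]^2·[Sn2+(aq)]) / [Ce4+(aq)]^2.
Solving for the unknown gives log [Ce3+(aq)] = −2.692, so [Ce3+(aq)] ≈ 0.0020 M.

0.0020 M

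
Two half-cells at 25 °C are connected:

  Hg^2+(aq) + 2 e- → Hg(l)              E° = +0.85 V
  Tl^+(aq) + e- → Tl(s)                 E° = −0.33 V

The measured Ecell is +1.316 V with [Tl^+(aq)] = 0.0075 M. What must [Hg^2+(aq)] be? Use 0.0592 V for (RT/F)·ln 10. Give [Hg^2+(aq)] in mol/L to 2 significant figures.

2.2 M

The Hg²⁺/Hg couple has the larger reduction potential, so it is the cathode: E°cell = +0.85 − (−0.33) = +1.18 V and n = 2.
From the Nernst equation, log Q = n(E° − E)/0.0592 = 2·(+1.18 − (+1.316))/0.0592 = −4.595.
Balancing electrons gives Hg^2+(aq) + 2 Tl(s) → Hg(l) + 2 Tl^+(aq); thus Q = [Tl^+(aq)]^2 / [Hg^2+(aq)].
Isolating [Hg^2+(aq)] in Q = 10^{−4.595} yields log [Hg^2+(aq)] = 0.345, i.e. 2.2 M.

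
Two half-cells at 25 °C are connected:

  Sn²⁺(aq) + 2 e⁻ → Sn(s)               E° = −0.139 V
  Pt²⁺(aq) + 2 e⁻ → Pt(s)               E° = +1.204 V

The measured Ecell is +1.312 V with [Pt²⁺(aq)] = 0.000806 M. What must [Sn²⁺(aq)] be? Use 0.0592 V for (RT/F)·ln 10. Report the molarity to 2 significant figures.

0.0090 M

With Pt²⁺/Pt at the cathode and Sn²⁺/Sn at the anode, E°cell = +1.204 − (−0.139) = +1.343 V (n = 2).
Since E = E° − (0.0592/n)·log Q, log Q = n(E° − E)/0.0592 = 1.047.
For Pt²⁺(aq) + Sn(s) → Pt(s) + Sn²⁺(aq), the reaction quotient is Q = [Sn²⁺(aq)] / [Pt²⁺(aq)].
Substituting the known concentrations and solving, log [Sn²⁺(aq)] = −2.047 and [Sn²⁺(aq)] = 0.0090 M.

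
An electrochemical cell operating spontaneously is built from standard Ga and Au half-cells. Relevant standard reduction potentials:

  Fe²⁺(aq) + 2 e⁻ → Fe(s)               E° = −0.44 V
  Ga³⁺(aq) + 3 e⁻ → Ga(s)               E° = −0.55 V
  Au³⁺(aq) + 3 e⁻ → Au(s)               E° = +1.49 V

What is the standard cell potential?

+2.04 V

The Au³⁺/Au couple has the higher E°, so Au ion is reduced (cathode) and Ga is oxidized (anode).
E°cell = E°(cathode) − E°(anode) = +1.49 − (−0.55) = +2.04 V.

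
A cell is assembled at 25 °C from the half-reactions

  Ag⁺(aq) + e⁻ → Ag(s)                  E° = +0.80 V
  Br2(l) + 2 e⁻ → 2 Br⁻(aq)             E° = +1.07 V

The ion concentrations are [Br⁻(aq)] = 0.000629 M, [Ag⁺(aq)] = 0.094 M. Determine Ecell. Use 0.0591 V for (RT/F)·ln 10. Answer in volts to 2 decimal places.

The Br₂/Br⁻ couple has the more positive E°, so it is the cathode; Ag⁺/Ag is the anode.
The standard potential is +1.07 − (+0.80) = +0.27 V and the balanced reaction transfers n = 2 electrons.
Balancing gives Br2(l) + 2 Ag(s) → 2 Br⁻(aq) + 2 Ag⁺(aq); hence Q = [Br⁻(aq)]^2·[Ag⁺(aq)]^2 = 3.5×10^−9 (log Q = −8.456).
E = E° − (0.0591/n)·log Q = +0.27 − (0.0591/2)(−8.456) = +0.52 V.

+0.52 V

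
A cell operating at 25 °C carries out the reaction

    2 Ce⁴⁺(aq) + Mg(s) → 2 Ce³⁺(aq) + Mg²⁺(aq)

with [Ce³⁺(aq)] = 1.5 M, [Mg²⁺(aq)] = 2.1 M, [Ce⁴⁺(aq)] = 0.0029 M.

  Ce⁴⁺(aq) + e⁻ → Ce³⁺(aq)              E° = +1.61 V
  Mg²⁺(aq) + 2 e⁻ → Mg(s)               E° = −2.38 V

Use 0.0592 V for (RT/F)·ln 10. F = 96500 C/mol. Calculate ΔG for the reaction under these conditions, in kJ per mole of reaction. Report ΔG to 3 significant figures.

The standard cell potential is +1.61 − (−2.38) = +3.99 V, with n = 2 electrons in the balanced equation.
The reaction quotient is ([Ce³⁺(aq)]^2·[Mg²⁺(aq)]) / [Ce⁴⁺(aq)]^2 = 5.62×10^5; by Nernst, E = +3.99 − (0.0592/2)(5.750) = +3.8198 V.
ΔG = −nFE = −(2)(96500)(+3.8198) J/mol = −737 kJ/mol.

−737 kJ/mol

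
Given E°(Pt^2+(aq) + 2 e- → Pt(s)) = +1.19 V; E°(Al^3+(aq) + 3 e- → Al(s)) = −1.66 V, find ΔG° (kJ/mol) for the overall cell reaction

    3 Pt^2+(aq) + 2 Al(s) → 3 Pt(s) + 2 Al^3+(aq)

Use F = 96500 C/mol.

−1650 kJ/mol

In the reaction as written Pt^2+(aq) is reduced, so the Pt²⁺/Pt couple is the cathode and Al³⁺/Al is the anode.
E°cell = +1.19 − (−1.66) = +2.85 V; balancing electrons gives n = 6.
ΔG° = −nFE°cell = −(6)(96500)(+2.85) J/mol = −1650 kJ/mol.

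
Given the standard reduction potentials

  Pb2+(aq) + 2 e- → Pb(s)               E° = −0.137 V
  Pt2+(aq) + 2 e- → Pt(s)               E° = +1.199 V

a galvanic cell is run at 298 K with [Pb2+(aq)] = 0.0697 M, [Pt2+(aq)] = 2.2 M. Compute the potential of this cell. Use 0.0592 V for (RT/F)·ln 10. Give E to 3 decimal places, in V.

The Pt²⁺/Pt couple has the more positive E°, so it is the cathode; Pb²⁺/Pb is the anode.
E°cell = E°cat − E°an = +1.199 − (−0.137) = +1.336 V; n = 2.
Balancing gives Pt2+(aq) + Pb(s) → Pt(s) + Pb2+(aq); hence Q = [Pb2+(aq)] / [Pt2+(aq)] = 0.0317 (log Q = −1.499).
Applying E = E° − (RT ln10/nF)·log Q gives +1.336 − (0.0592/2)(−1.499) = +1.380 V.

+1.380 V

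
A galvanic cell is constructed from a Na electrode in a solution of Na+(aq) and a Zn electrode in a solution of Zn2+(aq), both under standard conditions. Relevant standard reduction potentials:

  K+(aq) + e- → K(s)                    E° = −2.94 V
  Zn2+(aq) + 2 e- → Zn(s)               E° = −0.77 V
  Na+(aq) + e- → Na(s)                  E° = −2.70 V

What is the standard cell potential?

+1.93 V

The Zn²⁺/Zn couple has the higher E°, so Zn ion is reduced (cathode) and Na is oxidized (anode).
E°cell = E°(cathode) − E°(anode) = −0.77 − (−2.70) = +1.93 V.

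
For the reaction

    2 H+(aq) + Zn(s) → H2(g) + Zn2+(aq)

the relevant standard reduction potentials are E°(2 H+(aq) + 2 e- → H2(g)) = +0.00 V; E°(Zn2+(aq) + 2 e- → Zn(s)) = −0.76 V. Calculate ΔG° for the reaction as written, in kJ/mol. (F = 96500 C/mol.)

−147 kJ/mol

In the reaction as written H+(aq) is reduced, so the 2H⁺/H₂ couple is the cathode and Zn²⁺/Zn is the anode.
E°cell = +0.00 − (−0.76) = +0.76 V; balancing electrons gives n = 2.
ΔG° = −nFE°cell = −(2)(96500)(+0.76) J/mol = −147 kJ/mol.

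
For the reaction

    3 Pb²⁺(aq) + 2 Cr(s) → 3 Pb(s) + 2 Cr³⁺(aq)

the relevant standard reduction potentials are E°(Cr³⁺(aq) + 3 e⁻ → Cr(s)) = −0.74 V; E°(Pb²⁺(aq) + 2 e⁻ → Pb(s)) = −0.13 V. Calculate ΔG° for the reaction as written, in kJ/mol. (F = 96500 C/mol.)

In the reaction as written Pb²⁺(aq) is reduced, so the Pb²⁺/Pb couple is the cathode and Cr³⁺/Cr is the anode.
E°cell = −0.13 − (−0.74) = +0.61 V; balancing electrons gives n = 6.
ΔG° = −nFE°cell = −(6)(96500)(+0.61) J/mol = −353 kJ/mol.

−353 kJ/mol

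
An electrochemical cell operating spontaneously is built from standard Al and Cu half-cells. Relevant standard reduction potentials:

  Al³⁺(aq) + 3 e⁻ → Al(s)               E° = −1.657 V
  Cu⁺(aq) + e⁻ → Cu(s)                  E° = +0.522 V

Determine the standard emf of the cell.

+2.179 V

Of the two couples in this cell, the one with the more positive reduction potential is reduced at the cathode: here that is Cu⁺/Cu (+0.522 V); Al³⁺/Al (−1.657 V) is the anode.
E°cell = E°(cathode) − E°(anode) = +0.522 − (−1.657) = +2.179 V.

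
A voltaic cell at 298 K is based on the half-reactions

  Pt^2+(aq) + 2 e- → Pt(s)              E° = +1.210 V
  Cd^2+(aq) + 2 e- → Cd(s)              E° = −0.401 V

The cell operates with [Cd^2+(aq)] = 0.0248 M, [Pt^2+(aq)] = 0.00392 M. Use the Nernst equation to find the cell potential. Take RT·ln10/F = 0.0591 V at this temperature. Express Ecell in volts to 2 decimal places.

+1.59 V

Since E°(Pt²⁺/Pt) > E°(Cd²⁺/Cd), Pt²⁺/Pt serves as the cathode.
The standard potential is +1.210 − (−0.401) = +1.611 V and the balanced reaction transfers n = 2 electrons.
For the overall reaction Pt^2+(aq) + Cd(s) → Pt(s) + Cd^2+(aq), Q = [Cd^2+(aq)] / [Pt^2+(aq)] = 6.33, giving log Q = 0.801.
By the Nernst equation, E = +1.611 − (0.0591/2)·(0.801) = +1.59 V.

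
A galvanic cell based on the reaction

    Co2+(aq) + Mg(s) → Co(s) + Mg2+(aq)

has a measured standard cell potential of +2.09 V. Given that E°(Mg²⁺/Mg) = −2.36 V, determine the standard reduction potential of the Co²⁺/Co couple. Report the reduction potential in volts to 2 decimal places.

−0.27 V

In the reaction as written the Co²⁺/Co couple is reduced (cathode) and Mg²⁺/Mg is oxidized (anode), so E°cell = E°(Co²⁺/Co) − E°(Mg²⁺/Mg).
E°(Co²⁺/Co) = E°cell + E°(anode) = +2.09 + (−2.36) = −0.27 V.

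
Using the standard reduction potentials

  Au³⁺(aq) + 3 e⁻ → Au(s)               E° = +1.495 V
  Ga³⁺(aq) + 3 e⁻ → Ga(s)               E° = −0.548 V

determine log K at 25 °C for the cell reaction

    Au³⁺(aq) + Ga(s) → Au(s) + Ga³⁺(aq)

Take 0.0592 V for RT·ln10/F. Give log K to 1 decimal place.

The Au³⁺/Au couple is reduced (cathode); E°cell = +1.495 − (−0.548) = +2.043 V with n = 3.
At equilibrium E = 0, so log K = nE°cell / 0.0592 = (3)(+2.043) / 0.0592 = 103.5.

log K = 103.5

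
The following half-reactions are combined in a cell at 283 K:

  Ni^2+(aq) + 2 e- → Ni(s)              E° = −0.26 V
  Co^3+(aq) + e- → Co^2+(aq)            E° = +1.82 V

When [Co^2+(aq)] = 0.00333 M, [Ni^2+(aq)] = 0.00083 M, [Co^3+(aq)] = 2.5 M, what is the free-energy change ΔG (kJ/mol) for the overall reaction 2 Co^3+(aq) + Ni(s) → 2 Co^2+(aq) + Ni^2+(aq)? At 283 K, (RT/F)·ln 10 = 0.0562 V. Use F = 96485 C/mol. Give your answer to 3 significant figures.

E°cell = +1.82 − (−0.26) = +2.08 V; the balanced reaction transfers n = 2 electrons.
Q = ([Co^2+(aq)]^2·[Ni^2+(aq)]) / [Co^3+(aq)]^2 = 1.47×10^−9, so log Q = −8.832 and E = +2.08 − (0.0562/2)(−8.832) = +2.3282 V.
Then ΔG = −nFE = −2 × 96485 × +2.3282 J/mol = −449 kJ/mol.

−449 kJ/mol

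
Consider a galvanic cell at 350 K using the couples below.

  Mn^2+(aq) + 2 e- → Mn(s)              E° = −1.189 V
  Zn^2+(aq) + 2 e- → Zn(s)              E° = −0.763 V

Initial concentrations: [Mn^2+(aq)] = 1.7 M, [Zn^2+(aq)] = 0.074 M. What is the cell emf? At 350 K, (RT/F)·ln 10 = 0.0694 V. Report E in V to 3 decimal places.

Zn²⁺/Zn is reduced (cathode, E° = −0.763 V) and Mn²⁺/Mn is oxidized (anode).
E°cell = −0.763 − (−1.189) = +0.426 V, with n = 2 electrons transferred.
Balancing gives Zn^2+(aq) + Mn(s) → Zn(s) + Mn^2+(aq); hence Q = [Mn^2+(aq)] / [Zn^2+(aq)] = 23 (log Q = 1.361).
By the Nernst equation, E = +0.426 − (0.0694/2)·(1.361) = +0.379 V.

+0.379 V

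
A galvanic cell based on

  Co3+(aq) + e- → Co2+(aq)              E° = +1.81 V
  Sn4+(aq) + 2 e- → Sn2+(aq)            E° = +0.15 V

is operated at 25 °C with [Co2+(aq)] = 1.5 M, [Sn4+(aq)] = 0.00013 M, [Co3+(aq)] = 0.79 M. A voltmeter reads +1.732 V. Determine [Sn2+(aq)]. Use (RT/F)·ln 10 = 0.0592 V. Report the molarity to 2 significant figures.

0.13 M

Co³⁺/Co²⁺ is the cathode (higher E°); E°cell = +1.81 − (+0.15) = +1.66 V with n = 2.
From the Nernst equation, log Q = n(E° − E)/0.0592 = 2·(+1.66 − (+1.732))/0.0592 = −2.432.
For 2 Co3+(aq) + Sn2+(aq) → 2 Co2+(aq) + Sn4+(aq), the reaction quotient is Q = ([Co2+(aq)]^2·[Sn4+(aq)]) / ([Co3+(aq)]^2·[Sn2+(aq)]).
Substituting the known concentrations and solving, log [Sn2+(aq)] = −0.897 and [Sn2+(aq)] = 0.13 M.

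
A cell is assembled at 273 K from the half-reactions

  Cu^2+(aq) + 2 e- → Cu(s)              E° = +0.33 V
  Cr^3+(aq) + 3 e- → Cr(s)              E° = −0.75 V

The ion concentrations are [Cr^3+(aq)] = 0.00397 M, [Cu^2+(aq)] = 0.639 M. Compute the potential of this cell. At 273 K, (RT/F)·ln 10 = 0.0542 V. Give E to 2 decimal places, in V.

+1.12 V

Cu²⁺/Cu is reduced (cathode, E° = +0.33 V) and Cr³⁺/Cr is oxidized (anode).
E°cell = +0.33 − (−0.75) = +1.08 V, with n = 6 electrons transferred.
For the overall reaction 3 Cu^2+(aq) + 2 Cr(s) → 3 Cu(s) + 2 Cr^3+(aq), Q = [Cr^3+(aq)]^2 / [Cu^2+(aq)]^3 = 6.04×10^−5, giving log Q = −4.219.
E = E° − (0.0542/n)·log Q = +1.08 − (0.0542/6)(−4.219) = +1.12 V.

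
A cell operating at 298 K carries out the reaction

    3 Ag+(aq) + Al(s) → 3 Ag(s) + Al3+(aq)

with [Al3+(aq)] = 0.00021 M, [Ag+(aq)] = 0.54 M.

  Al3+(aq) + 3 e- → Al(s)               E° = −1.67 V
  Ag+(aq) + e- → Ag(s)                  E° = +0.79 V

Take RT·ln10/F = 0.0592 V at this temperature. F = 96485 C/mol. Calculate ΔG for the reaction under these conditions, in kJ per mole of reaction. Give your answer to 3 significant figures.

The standard cell potential is +0.79 − (−1.67) = +2.46 V, with n = 3 electrons in the balanced equation.
The reaction quotient is [Al3+(aq)] / [Ag+(aq)]^3 = 0.00133; by Nernst, E = +2.46 − (0.0592/3)(−2.875) = +2.5167 V.
Then ΔG = −nFE = −3 × 96485 × +2.5167 J/mol = −728 kJ/mol.

−728 kJ/mol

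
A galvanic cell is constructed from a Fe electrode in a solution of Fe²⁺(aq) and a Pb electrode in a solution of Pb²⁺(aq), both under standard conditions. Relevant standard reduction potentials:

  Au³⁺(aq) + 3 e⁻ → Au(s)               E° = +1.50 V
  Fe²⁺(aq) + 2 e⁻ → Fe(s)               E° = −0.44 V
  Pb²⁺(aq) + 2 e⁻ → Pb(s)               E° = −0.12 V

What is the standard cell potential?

Of the two couples in this cell, the one with the more positive reduction potential is reduced at the cathode: here that is Pb²⁺/Pb (−0.12 V); Fe²⁺/Fe (−0.44 V) is the anode.
E°cell = E°(cathode) − E°(anode) = −0.12 − (−0.44) = +0.32 V.

+0.32 V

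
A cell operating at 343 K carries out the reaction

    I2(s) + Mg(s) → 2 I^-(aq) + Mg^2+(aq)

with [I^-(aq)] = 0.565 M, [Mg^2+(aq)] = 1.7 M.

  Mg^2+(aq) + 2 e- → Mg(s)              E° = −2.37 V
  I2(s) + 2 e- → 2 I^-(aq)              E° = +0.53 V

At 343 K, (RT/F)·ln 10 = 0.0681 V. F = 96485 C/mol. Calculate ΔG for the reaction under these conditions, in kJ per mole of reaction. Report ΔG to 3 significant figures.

−561 kJ/mol

E°cell = +0.53 − (−2.37) = +2.90 V; the balanced reaction transfers n = 2 electrons.
Here Q = [I^-(aq)]^2·[Mg^2+(aq)] = 0.543 (log Q = −0.265), giving E = +2.90 − (0.0681/2)·(−0.265) = +2.9090 V.
Finally ΔG = −nFE = −(2)(96485 C/mol)(+2.9090 V) = −561 kJ/mol.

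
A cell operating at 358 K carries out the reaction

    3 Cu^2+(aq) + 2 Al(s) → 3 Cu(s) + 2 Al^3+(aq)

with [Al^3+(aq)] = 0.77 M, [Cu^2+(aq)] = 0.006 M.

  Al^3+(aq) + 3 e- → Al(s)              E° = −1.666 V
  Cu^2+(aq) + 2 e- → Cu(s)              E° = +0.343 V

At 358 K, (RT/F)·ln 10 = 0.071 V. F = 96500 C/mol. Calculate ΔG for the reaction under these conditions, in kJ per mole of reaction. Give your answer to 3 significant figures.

The standard cell potential is +0.343 − (−1.666) = +2.009 V, with n = 6 electrons in the balanced equation.
Q = [Al^3+(aq)]^2 / [Cu^2+(aq)]^3 = 2.74×10^6, so log Q = 6.439 and E = +2.009 − (0.071/6)(6.439) = +1.9328 V.
Finally ΔG = −nFE = −(6)(96500 C/mol)(+1.9328 V) = −1120 kJ/mol.

−1120 kJ/mol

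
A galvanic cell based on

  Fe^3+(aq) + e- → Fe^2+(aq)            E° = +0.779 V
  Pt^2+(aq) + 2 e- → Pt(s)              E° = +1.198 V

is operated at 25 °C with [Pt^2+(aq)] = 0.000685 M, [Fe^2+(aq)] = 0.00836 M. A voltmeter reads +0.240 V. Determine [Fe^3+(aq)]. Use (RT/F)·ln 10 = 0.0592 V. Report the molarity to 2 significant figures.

0.23 M

The Pt²⁺/Pt couple has the larger reduction potential, so it is the cathode: E°cell = +1.198 − (+0.779) = +0.419 V and n = 2.
Rearranging E = E° − (0.0592/n)·log Q gives log Q = 2(+0.419 − (+0.240))/0.0592 = 6.047.
Balancing electrons gives Pt^2+(aq) + 2 Fe^2+(aq) → Pt(s) + 2 Fe^3+(aq); thus Q = [Fe^3+(aq)]^2 / ([Pt^2+(aq)]·[Fe^2+(aq)]^2).
Substituting the known concentrations and solving, log [Fe^3+(aq)] = −0.636 and [Fe^3+(aq)] = 0.23 M.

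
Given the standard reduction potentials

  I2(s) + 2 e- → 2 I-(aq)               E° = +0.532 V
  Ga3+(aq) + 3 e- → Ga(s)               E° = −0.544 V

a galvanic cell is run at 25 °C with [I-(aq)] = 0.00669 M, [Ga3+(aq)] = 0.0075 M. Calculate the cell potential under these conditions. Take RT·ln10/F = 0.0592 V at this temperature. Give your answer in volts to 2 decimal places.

+1.25 V

I₂/I⁻ is reduced (cathode, E° = +0.532 V) and Ga³⁺/Ga is oxidized (anode).
E°cell = +0.532 − (−0.544) = +1.076 V, with n = 6 electrons transferred.
The balanced reaction is 3 I2(s) + 2 Ga(s) → 6 I-(aq) + 2 Ga3+(aq), so Q = [I-(aq)]^6·[Ga3+(aq)]^2 = 5.04×10^−18 and log Q = −17.297.
By the Nernst equation, E = +1.076 − (0.0592/6)·(−17.297) = +1.25 V.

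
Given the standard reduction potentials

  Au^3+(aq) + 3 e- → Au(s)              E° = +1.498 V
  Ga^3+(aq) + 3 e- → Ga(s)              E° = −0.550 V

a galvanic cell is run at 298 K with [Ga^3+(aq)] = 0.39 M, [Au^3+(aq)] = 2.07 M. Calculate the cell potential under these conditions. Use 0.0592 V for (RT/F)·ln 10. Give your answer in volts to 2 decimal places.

Au³⁺/Au is reduced (cathode, E° = +1.498 V) and Ga³⁺/Ga is oxidized (anode).
E°cell = +1.498 − (−0.550) = +2.048 V, with n = 3 electrons transferred.
Balancing gives Au^3+(aq) + Ga(s) → Au(s) + Ga^3+(aq); hence Q = [Ga^3+(aq)] / [Au^3+(aq)] = 0.188 (log Q = −0.725).
Applying E = E° − (RT ln10/nF)·log Q gives +2.048 − (0.0592/3)(−0.725) = +2.06 V.

+2.06 V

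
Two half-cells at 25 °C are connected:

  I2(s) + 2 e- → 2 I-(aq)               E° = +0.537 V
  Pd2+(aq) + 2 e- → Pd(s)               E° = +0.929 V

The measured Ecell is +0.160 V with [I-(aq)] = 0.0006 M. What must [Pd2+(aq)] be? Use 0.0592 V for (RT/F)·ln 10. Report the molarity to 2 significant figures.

0.040 M

With Pd²⁺/Pd at the cathode and I₂/I⁻ at the anode, E°cell = +0.929 − (+0.537) = +0.392 V (n = 2).
From the Nernst equation, log Q = n(E° − E)/0.0592 = 2·(+0.392 − (+0.160))/0.0592 = 7.838.
Balancing electrons gives Pd2+(aq) + 2 I-(aq) → Pd(s) + I2(s); thus Q = 1 / ([Pd2+(aq)]·[I-(aq)]^2).
Solving for the unknown gives log [Pd2+(aq)] = −1.394, so [Pd2+(aq)] ≈ 0.040 M.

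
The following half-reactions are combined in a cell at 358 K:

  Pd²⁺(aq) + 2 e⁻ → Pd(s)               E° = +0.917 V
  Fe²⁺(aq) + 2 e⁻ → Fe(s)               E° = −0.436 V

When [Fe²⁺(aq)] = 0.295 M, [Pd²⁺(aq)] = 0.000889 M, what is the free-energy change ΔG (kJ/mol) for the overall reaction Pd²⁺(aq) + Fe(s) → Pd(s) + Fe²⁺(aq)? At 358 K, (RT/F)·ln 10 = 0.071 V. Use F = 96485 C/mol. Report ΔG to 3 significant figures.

The standard cell potential is +0.917 − (−0.436) = +1.353 V, with n = 2 electrons in the balanced equation.
Q = [Fe²⁺(aq)] / [Pd²⁺(aq)] = 332, so log Q = 2.521 and E = +1.353 − (0.071/2)(2.521) = +1.2635 V.
ΔG = −nFE = −(2)(96485)(+1.2635) J/mol = −244 kJ/mol.

−244 kJ/mol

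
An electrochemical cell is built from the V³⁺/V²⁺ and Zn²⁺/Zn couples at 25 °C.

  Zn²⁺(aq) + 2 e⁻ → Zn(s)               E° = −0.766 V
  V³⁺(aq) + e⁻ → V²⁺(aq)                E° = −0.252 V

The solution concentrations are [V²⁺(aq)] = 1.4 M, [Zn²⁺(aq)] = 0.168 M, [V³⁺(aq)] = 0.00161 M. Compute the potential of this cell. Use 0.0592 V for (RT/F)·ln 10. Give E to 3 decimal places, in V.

Since E°(V³⁺/V²⁺) > E°(Zn²⁺/Zn), V³⁺/V²⁺ serves as the cathode.
E°cell = −0.252 − (−0.766) = +0.514 V, with n = 2 electrons transferred.
The balanced reaction is 2 V³⁺(aq) + Zn(s) → 2 V²⁺(aq) + Zn²⁺(aq), so Q = ([V²⁺(aq)]^2·[Zn²⁺(aq)]) / [V³⁺(aq)]^2 = 1.27×10^5 and log Q = 5.104.
Applying E = E° − (RT ln10/nF)·log Q gives +0.514 − (0.0592/2)(5.104) = +0.363 V.

+0.363 V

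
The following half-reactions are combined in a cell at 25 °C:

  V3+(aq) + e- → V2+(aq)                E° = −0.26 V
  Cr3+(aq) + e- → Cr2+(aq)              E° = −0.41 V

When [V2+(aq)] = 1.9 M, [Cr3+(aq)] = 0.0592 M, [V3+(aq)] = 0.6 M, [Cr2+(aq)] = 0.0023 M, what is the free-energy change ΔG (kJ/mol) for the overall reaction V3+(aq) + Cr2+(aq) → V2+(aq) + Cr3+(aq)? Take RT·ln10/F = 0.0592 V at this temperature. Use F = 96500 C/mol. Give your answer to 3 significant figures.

−3.56 kJ/mol

E°cell = −0.26 − (−0.41) = +0.15 V; the balanced reaction transfers n = 1 electron.
Q = ([V2+(aq)]·[Cr3+(aq)]) / ([V3+(aq)]·[Cr2+(aq)]) = 81.5, so log Q = 1.911 and E = +0.15 − (0.0592/1)(1.911) = +0.0369 V.
Finally ΔG = −nFE = −(1)(96500 C/mol)(+0.0369 V) = −3.56 kJ/mol.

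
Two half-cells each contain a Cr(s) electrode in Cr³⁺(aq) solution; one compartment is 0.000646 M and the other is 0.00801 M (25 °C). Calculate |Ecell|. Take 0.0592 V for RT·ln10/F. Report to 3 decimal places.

0.022 V

For a concentration cell E°cell = 0, since both electrodes use the same couple.
The compartment with the higher Cr³⁺(aq) concentration (0.00801 M) acts as the cathode; ions are reduced there and produced at the dilute (0.000646 M) anode.
With n = 3, Ecell = −(0.0592/3)·log([dilute]/[conc]) = −(0.0592/3)·log(0.000646/0.00801) = +0.022 V.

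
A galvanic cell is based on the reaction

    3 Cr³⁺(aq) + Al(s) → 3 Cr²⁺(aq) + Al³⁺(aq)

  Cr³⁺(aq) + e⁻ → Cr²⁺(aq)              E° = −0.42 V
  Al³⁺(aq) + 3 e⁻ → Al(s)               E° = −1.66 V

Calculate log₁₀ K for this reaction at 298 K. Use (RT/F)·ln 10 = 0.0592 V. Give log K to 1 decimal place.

log K = 62.8

The Cr³⁺/Cr²⁺ couple is reduced (cathode); E°cell = −0.42 − (−1.66) = +1.24 V with n = 3.
At equilibrium E = 0, so log K = nE°cell / 0.0592 = (3)(+1.24) / 0.0592 = 62.8.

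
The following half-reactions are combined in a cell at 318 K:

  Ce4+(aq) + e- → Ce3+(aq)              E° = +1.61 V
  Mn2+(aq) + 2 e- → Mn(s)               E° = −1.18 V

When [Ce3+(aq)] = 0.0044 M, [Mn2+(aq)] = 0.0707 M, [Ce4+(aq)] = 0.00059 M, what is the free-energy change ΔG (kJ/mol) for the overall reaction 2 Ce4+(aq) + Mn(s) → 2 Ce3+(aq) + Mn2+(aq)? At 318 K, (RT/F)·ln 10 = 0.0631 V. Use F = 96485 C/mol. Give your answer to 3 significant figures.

−535 kJ/mol

With Ce⁴⁺/Ce³⁺ reduced at the cathode, E°cell = +1.61 − (−1.18) = +2.79 V and n = 2.
Here Q = ([Ce3+(aq)]^2·[Mn2+(aq)]) / [Ce4+(aq)]^2 = 3.93 (log Q = 0.595), giving E = +2.79 − (0.0631/2)·(0.595) = +2.7712 V.
ΔG = −nFE = −(2)(96485)(+2.7712) J/mol = −535 kJ/mol.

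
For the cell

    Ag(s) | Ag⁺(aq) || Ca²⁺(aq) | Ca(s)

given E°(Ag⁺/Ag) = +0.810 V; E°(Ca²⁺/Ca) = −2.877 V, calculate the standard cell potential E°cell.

By convention the left-hand electrode in cell notation is the anode (oxidation) and the right-hand electrode is the cathode (reduction).
E°cell = E°(right) − E°(left) = −2.877 − (+0.810) = −3.687 V.
The negative sign shows that, as written, the cell would require an external voltage to drive the reaction.

−3.687 V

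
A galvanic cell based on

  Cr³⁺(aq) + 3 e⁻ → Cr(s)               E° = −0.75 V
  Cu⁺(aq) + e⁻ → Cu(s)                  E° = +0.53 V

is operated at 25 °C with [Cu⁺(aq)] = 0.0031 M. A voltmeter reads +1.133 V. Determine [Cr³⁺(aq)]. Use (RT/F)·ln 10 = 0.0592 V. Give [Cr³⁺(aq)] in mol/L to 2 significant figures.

0.84 M

Cu⁺/Cu is the cathode (higher E°); E°cell = +0.53 − (−0.75) = +1.28 V with n = 3.
From the Nernst equation, log Q = n(E° − E)/0.0592 = 3·(+1.28 − (+1.133))/0.0592 = 7.449.
The balanced reaction is 3 Cu⁺(aq) + Cr(s) → 3 Cu(s) + Cr³⁺(aq), so Q = [Cr³⁺(aq)] / [Cu⁺(aq)]^3.
Substituting the known concentrations and solving, log [Cr³⁺(aq)] = −0.077 and [Cr³⁺(aq)] = 0.84 M.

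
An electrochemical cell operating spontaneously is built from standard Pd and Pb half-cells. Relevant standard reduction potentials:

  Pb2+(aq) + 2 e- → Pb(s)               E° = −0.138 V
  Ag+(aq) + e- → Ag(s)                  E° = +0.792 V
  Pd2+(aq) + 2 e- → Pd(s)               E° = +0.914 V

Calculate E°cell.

+1.052 V

Of the two couples in this cell, the one with the more positive reduction potential is reduced at the cathode: here that is Pd²⁺/Pd (+0.914 V); Pb²⁺/Pb (−0.138 V) is the anode.
E°cell = E°(cathode) − E°(anode) = +0.914 − (−0.138) = +1.052 V.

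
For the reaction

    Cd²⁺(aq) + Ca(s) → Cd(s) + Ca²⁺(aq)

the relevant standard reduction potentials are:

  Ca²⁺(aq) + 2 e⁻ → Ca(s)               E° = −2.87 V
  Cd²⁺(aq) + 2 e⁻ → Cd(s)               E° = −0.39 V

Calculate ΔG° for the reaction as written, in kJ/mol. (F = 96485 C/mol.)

In the reaction as written Cd²⁺(aq) is reduced, so the Cd²⁺/Cd couple is the cathode and Ca²⁺/Ca is the anode.
E°cell = −0.39 − (−2.87) = +2.48 V; balancing electrons gives n = 2.
ΔG° = −nFE°cell = −(2)(96485)(+2.48) J/mol = −479 kJ/mol.

−479 kJ/mol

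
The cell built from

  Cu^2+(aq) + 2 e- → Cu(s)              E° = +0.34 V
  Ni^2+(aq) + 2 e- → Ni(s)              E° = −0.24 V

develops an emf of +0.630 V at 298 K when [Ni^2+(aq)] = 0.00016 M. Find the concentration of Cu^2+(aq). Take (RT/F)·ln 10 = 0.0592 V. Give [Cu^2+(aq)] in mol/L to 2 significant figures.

The Cu²⁺/Cu couple has the larger reduction potential, so it is the cathode: E°cell = +0.34 − (−0.24) = +0.58 V and n = 2.
Since E = E° − (0.0592/n)·log Q, log Q = n(E° − E)/0.0592 = −1.689.
Balancing electrons gives Cu^2+(aq) + Ni(s) → Cu(s) + Ni^2+(aq); thus Q = [Ni^2+(aq)] / [Cu^2+(aq)].
Substituting the known concentrations and solving, log [Cu^2+(aq)] = −2.107 and [Cu^2+(aq)] = 0.0078 M.

0.0078 M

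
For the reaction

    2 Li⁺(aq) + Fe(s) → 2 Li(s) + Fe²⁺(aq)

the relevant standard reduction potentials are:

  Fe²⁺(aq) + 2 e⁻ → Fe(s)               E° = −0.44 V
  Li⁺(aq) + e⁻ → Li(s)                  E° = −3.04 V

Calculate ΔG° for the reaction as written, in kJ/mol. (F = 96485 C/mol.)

In the reaction as written Li⁺(aq) is reduced, so the Li⁺/Li couple is the cathode and Fe²⁺/Fe is the anode.
E°cell = −3.04 − (−0.44) = −2.60 V; balancing electrons gives n = 2.
ΔG° = −nFE°cell = −(2)(96485)(−2.60) J/mol = +502 kJ/mol.

+502 kJ/mol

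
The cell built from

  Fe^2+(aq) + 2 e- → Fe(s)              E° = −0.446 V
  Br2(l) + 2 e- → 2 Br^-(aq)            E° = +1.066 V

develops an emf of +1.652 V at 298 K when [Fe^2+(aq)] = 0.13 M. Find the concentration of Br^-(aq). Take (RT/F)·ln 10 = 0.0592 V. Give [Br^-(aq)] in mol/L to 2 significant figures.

0.012 M

Br₂/Br⁻ is the cathode (higher E°); E°cell = +1.066 − (−0.446) = +1.512 V with n = 2.
From the Nernst equation, log Q = n(E° − E)/0.0592 = 2·(+1.512 − (+1.652))/0.0592 = −4.730.
The balanced reaction is Br2(l) + Fe(s) → 2 Br^-(aq) + Fe^2+(aq), so Q = [Br^-(aq)]^2·[Fe^2+(aq)].
Isolating [Br^-(aq)] in Q = 10^{−4.730} yields log [Br^-(aq)] = −1.922, i.e. 0.012 M.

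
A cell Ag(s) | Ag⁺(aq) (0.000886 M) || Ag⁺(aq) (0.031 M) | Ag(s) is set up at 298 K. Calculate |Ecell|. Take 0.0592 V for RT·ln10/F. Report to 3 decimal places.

For a concentration cell E°cell = 0, since both electrodes use the same couple.
The compartment with the higher Ag⁺(aq) concentration (0.031 M) acts as the cathode; ions are reduced there and produced at the dilute (0.000886 M) anode.
With n = 1, Ecell = −(0.0592/1)·log([dilute]/[conc]) = −(0.0592/1)·log(0.000886/0.031) = +0.091 V.

0.091 V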